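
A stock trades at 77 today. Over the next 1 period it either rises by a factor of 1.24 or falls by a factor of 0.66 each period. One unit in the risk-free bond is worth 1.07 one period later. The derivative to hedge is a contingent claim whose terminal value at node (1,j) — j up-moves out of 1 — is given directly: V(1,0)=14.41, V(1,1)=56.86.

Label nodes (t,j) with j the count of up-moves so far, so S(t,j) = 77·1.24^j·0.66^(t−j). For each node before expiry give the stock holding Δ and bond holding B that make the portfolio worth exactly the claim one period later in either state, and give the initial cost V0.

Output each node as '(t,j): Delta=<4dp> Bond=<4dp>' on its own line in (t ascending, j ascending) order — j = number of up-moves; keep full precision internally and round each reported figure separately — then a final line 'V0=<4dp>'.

Risk-neutral probability p* = (R−d)/(u−d) = (1.07−0.66)/(1.24−0.66) = 0.7069.
Payoff layer (t=1): V(1,0)=14.4100, V(1,1)=56.8600
Node (0,0) S=77.0000: V=(p*·56.8600+(1−p*)·14.4100)/1.07=41.5119; Δ=(56.8600−14.4100)/(95.4800−50.8200)=0.9505; B=V−Δ·S=-31.6777
Check: Δ(0,0)·S0 + B(0,0) = 41.5119 = V0.

(0,0): Delta=0.9505 Bond=-31.6777
V0=41.5119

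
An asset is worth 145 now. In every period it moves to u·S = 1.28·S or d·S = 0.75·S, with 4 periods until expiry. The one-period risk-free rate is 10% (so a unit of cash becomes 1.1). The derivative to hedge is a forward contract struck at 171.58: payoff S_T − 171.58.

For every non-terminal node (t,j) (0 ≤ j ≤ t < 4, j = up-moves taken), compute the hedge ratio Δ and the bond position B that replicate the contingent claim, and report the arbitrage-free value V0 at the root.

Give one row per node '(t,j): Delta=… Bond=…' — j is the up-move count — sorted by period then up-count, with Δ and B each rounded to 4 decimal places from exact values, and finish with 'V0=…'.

(0,0): Delta=1.0000 Bond=-117.1914
(1,0): Delta=1.0000 Bond=-128.9106
(1,1): Delta=1.0000 Bond=-128.9106
(2,0): Delta=1.0000 Bond=-141.8017
(2,1): Delta=1.0000 Bond=-141.8017
(2,2): Delta=1.0000 Bond=-141.8017
(3,0): Delta=1.0000 Bond=-155.9818
(3,1): Delta=1.0000 Bond=-155.9818
(3,2): Delta=1.0000 Bond=-155.9818
(3,3): Delta=1.0000 Bond=-155.9818
V0=27.8086

The replicating-portfolio and risk-neutral prices coincide; use p* = (1.1−0.75)/(1.28−0.75) = 0.6604 for the latter.
At expiry t=4: V(4,0)=-125.7011, V(4,1)=-93.2800, V(4,2)=-37.9480, V(4,3)=56.4853, V(4,4)=217.6514
(3,0): S=61.1719. Δ = (V_up−V_dn)/(S_up−S_dn) = (-93.2800−-125.7011)/(78.3000−45.8789) = 1.0000. V = [p*·-93.2800 + (1−p*)·-125.7011]/1.1 = -94.8099. B = V − Δ·S = -155.9818.
(3,1): S=104.4000. Δ = (V_up−V_dn)/(S_up−S_dn) = (-37.9480−-93.2800)/(133.6320−78.3000) = 1.0000. V = [p*·-37.9480 + (1−p*)·-93.2800]/1.1 = -51.5818. B = V − Δ·S = -155.9818.
(3,2): S=178.1760. Δ = (V_up−V_dn)/(S_up−S_dn) = (56.4853−-37.9480)/(228.0653−133.6320) = 1.0000. V = [p*·56.4853 + (1−p*)·-37.9480]/1.1 = 22.1942. B = V − Δ·S = -155.9818.
(3,3): S=304.0870. Δ = (V_up−V_dn)/(S_up−S_dn) = (217.6514−56.4853)/(389.2314−228.0653) = 1.0000. V = [p*·217.6514 + (1−p*)·56.4853]/1.1 = 148.1052. B = V − Δ·S = -155.9818.
(2,0): S=81.5625. Δ = (V_up−V_dn)/(S_up−S_dn) = (-51.5818−-94.8099)/(104.4000−61.1719) = 1.0000. V = [p*·-51.5818 + (1−p*)·-94.8099]/1.1 = -60.2392. B = V − Δ·S = -141.8017.
(2,1): S=139.2000. Δ = (V_up−V_dn)/(S_up−S_dn) = (22.1942−-51.5818)/(178.1760−104.4000) = 1.0000. V = [p*·22.1942 + (1−p*)·-51.5818]/1.1 = -2.6017. B = V − Δ·S = -141.8017.
(2,2): S=237.5680. Δ = (V_up−V_dn)/(S_up−S_dn) = (148.1052−22.1942)/(304.0870−178.1760) = 1.0000. V = [p*·148.1052 + (1−p*)·22.1942]/1.1 = 95.7663. B = V − Δ·S = -141.8017.
(1,0): S=108.7500. Δ = (V_up−V_dn)/(S_up−S_dn) = (-2.6017−-60.2392)/(139.2000−81.5625) = 1.0000. V = [p*·-2.6017 + (1−p*)·-60.2392]/1.1 = -20.1606. B = V − Δ·S = -128.9106.
(1,1): S=185.6000. Δ = (V_up−V_dn)/(S_up−S_dn) = (95.7663−-2.6017)/(237.5680−139.2000) = 1.0000. V = [p*·95.7663 + (1−p*)·-2.6017]/1.1 = 56.6894. B = V − Δ·S = -128.9106.
(0,0): S=145.0000. Δ = (V_up−V_dn)/(S_up−S_dn) = (56.6894−-20.1606)/(185.6000−108.7500) = 1.0000. V = [p*·56.6894 + (1−p*)·-20.1606]/1.1 = 27.8086. B = V − Δ·S = -117.1914.
Check: Δ(0,0)·S0 + B(0,0) = 27.8086 = V0.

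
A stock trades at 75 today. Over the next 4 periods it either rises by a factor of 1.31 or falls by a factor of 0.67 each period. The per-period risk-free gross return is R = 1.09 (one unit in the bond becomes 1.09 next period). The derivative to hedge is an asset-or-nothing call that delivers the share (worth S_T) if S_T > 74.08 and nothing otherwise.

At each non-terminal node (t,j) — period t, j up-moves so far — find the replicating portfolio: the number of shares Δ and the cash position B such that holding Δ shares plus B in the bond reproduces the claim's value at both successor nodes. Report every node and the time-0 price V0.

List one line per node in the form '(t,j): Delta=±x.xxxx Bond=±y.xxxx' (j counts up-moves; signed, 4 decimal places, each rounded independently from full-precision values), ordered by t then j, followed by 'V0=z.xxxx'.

(0,0): Delta=1.2977 Bond=-37.2084
(1,0): Delta=1.2733 Bond=-39.3282
(1,1): Delta=1.3043 Bond=-41.2010
(2,0): Delta=0.0000 Bond=0.0000
(2,1): Delta=1.6144 Bond=-65.3222
(2,2): Delta=1.2212 Bond=-34.2164
(3,0): Delta=0.0000 Bond=0.0000
(3,1): Delta=0.0000 Bond=0.0000
(3,2): Delta=2.0469 Bond=-108.4971
(3,3): Delta=1.0000 Bond=0.0000
V0=60.1209

Risk-neutral probability p* = (R−d)/(u−d) = (1.09−0.67)/(1.31−0.67) = 0.6562.
At expiry t=4: V(4,0)=0.0000, V(4,1)=0.0000, V(4,2)=0.0000, V(4,3)=112.9666, V(4,4)=220.8749
  t=3,j=0: stock 22.5572 → up 29.5500 (V=0.0000), down 15.1133 (V=0.0000). Price 0.0000; hedge Δ=0.0000, bond B=0.0000.
  t=3,j=1: stock 44.1044 → up 57.7768 (V=0.0000), down 29.5500 (V=0.0000). Price 0.0000; hedge Δ=0.0000, bond B=0.0000.
  t=3,j=2: stock 86.2340 → up 112.9666 (V=112.9666), down 57.7768 (V=0.0000). Price 68.0131; hedge Δ=2.0469, bond B=-108.4971.
  t=3,j=3: stock 168.6068 → up 220.8749 (V=220.8749), down 112.9666 (V=112.9666). Price 168.6068; hedge Δ=1.0000, bond B=0.0000.
  t=2,j=0: stock 33.6675 → up 44.1044 (V=0.0000), down 22.5572 (V=0.0000). Price 0.0000; hedge Δ=0.0000, bond B=0.0000.
  t=2,j=1: stock 65.8275 → up 86.2340 (V=68.0131), down 44.1044 (V=0.0000). Price 40.9483; hedge Δ=1.6144, bond B=-65.3222.
  t=2,j=2: stock 128.7075 → up 168.6068 (V=168.6068), down 86.2340 (V=68.0131). Price 122.9612; hedge Δ=1.2212, bond B=-34.2164.
  t=1,j=0: stock 50.2500 → up 65.8275 (V=40.9483), down 33.6675 (V=0.0000). Price 24.6535; hedge Δ=1.2733, bond B=-39.3282.
  t=1,j=1: stock 98.2500 → up 128.7075 (V=122.9612), down 65.8275 (V=40.9483). Price 86.9443; hedge Δ=1.3043, bond B=-41.2010.
  t=0,j=0: stock 75.0000 → up 98.2500 (V=86.9443), down 50.2500 (V=24.6535). Price 60.1209; hedge Δ=1.2977, bond B=-37.2084.
Each (Δ,B) replicates both successor values, so the strategy is self-financing and V0 is arbitrage-free.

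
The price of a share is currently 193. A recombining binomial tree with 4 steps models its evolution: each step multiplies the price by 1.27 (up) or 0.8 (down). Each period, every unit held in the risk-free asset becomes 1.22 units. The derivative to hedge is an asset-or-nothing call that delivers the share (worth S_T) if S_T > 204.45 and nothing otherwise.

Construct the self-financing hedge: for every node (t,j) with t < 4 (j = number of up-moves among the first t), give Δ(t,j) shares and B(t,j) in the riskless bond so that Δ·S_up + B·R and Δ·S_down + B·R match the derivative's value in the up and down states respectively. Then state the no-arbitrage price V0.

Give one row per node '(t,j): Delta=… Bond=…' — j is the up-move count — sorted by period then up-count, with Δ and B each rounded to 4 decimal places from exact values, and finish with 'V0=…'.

(0,0): Delta=1.2943 Bond=-61.9309
(1,0): Delta=2.3383 Bond=-236.7413
(1,1): Delta=1.2160 Bond=-56.3670
(2,0): Delta=0.0000 Bond=0.0000
(2,1): Delta=2.5136 Bond=-323.2082
(2,2): Delta=1.1187 Bond=-38.4772
(3,0): Delta=0.0000 Bond=0.0000
(3,1): Delta=0.0000 Bond=0.0000
(3,2): Delta=2.7021 Bond=-441.2561
(3,3): Delta=1.0000 Bond=0.0000
V0=187.8752

Risk-neutral probability p* = (R−d)/(u−d) = (1.22−0.8)/(1.27−0.8) = 0.8936.
Payoff layer (t=4): V(4,0)=0.0000, V(4,1)=0.0000, V(4,2)=0.0000, V(4,3)=316.2703, V(4,4)=502.0792
(3,0): S=98.8160. Δ = (V_up−V_dn)/(S_up−S_dn) = (0.0000−0.0000)/(125.4963−79.0528) = 0.0000. V = [p*·0.0000 + (1−p*)·0.0000]/1.22 = 0.0000. B = V − Δ·S = 0.0000.
(3,1): S=156.8704. Δ = (V_up−V_dn)/(S_up−S_dn) = (0.0000−0.0000)/(199.2254−125.4963) = 0.0000. V = [p*·0.0000 + (1−p*)·0.0000]/1.22 = 0.0000. B = V − Δ·S = 0.0000.
(3,2): S=249.0318. Δ = (V_up−V_dn)/(S_up−S_dn) = (316.2703−0.0000)/(316.2703−199.2254) = 2.7021. V = [p*·316.2703 + (1−p*)·0.0000]/1.22 = 231.6595. B = V − Δ·S = -441.2561.
(3,3): S=395.3379. Δ = (V_up−V_dn)/(S_up−S_dn) = (502.0792−316.2703)/(502.0792−316.2703) = 1.0000. V = [p*·502.0792 + (1−p*)·316.2703]/1.22 = 395.3379. B = V − Δ·S = 0.0000.
(2,0): S=123.5200. Δ = (V_up−V_dn)/(S_up−S_dn) = (0.0000−0.0000)/(156.8704−98.8160) = 0.0000. V = [p*·0.0000 + (1−p*)·0.0000]/1.22 = 0.0000. B = V − Δ·S = 0.0000.
(2,1): S=196.0880. Δ = (V_up−V_dn)/(S_up−S_dn) = (231.6595−0.0000)/(249.0318−156.8704) = 2.5136. V = [p*·231.6595 + (1−p*)·0.0000]/1.22 = 169.6843. B = V − Δ·S = -323.2082.
(2,2): S=311.2897. Δ = (V_up−V_dn)/(S_up−S_dn) = (395.3379−231.6595)/(395.3379−249.0318) = 1.1187. V = [p*·395.3379 + (1−p*)·231.6595]/1.22 = 309.7749. B = V − Δ·S = -38.4772.
(1,0): S=154.4000. Δ = (V_up−V_dn)/(S_up−S_dn) = (169.6843−0.0000)/(196.0880−123.5200) = 2.3383. V = [p*·169.6843 + (1−p*)·0.0000]/1.22 = 124.2892. B = V − Δ·S = -236.7413.
(1,1): S=245.1100. Δ = (V_up−V_dn)/(S_up−S_dn) = (309.7749−169.6843)/(311.2897−196.0880) = 1.2160. V = [p*·309.7749 + (1−p*)·169.6843]/1.22 = 241.6980. B = V − Δ·S = -56.3670.
(0,0): S=193.0000. Δ = (V_up−V_dn)/(S_up−S_dn) = (241.6980−124.2892)/(245.1100−154.4000) = 1.2943. V = [p*·241.6980 + (1−p*)·124.2892]/1.22 = 187.8752. B = V − Δ·S = -61.9309.
Self-financing check: at every node Δ·S+B equals the discounted successor values.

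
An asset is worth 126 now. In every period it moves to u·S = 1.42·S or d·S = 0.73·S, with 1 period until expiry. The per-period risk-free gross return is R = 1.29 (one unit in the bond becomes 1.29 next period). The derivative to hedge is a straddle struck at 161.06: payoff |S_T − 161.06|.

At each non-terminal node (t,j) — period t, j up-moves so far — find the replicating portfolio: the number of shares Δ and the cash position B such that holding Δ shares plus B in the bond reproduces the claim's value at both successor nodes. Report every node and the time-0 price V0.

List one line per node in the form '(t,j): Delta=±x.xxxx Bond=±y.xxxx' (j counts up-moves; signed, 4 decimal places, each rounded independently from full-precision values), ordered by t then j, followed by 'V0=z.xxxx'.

The replicating-portfolio and risk-neutral prices coincide; use p* = (1.29−0.73)/(1.42−0.73) = 0.8116 for the latter.
At expiry t=1: V(1,0)=69.0800, V(1,1)=17.8600
  t=0,j=0: stock 126.0000 → up 178.9200 (V=17.8600), down 91.9800 (V=69.0800). Price 21.3257; hedge Δ=-0.5891, bond B=95.5576.
The time-0 hedge costs 21.3257, which is the no-arbitrage price.

(0,0): Delta=-0.5891 Bond=95.5576
V0=21.3257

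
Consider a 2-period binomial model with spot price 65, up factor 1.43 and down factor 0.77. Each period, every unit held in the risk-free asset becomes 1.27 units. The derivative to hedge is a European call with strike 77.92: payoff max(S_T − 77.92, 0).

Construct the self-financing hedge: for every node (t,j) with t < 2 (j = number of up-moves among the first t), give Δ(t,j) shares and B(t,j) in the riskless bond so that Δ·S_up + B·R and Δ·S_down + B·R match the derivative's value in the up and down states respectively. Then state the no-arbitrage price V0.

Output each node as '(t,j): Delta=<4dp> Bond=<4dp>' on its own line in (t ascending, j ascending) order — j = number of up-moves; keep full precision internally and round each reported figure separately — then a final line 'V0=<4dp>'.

The replicating-portfolio and risk-neutral prices coincide; use p* = (1.27−0.77)/(1.43−0.77) = 0.7576 for the latter.
At expiry t=2: V(2,0)=0.0000, V(2,1)=0.0000, V(2,2)=54.9985
Node (1,0) S=50.0500: V=(p*·0.0000+(1−p*)·0.0000)/1.27=0.0000; Δ=(0.0000−0.0000)/(71.5715−38.5385)=0.0000; B=V−Δ·S=0.0000
Node (1,1) S=92.9500: V=(p*·54.9985+(1−p*)·0.0000)/1.27=32.8075; Δ=(54.9985−0.0000)/(132.9185−71.5715)=0.8965; B=V−Δ·S=-50.5236
Node (0,0) S=65.0000: V=(p*·32.8075+(1−p*)·0.0000)/1.27=19.5702; Δ=(32.8075−0.0000)/(92.9500−50.0500)=0.7647; B=V−Δ·S=-30.1381
Check: Δ(0,0)·S0 + B(0,0) = 19.5702 = V0.

(0,0): Delta=0.7647 Bond=-30.1381
(1,0): Delta=0.0000 Bond=0.0000
(1,1): Delta=0.8965 Bond=-50.5236
V0=19.5702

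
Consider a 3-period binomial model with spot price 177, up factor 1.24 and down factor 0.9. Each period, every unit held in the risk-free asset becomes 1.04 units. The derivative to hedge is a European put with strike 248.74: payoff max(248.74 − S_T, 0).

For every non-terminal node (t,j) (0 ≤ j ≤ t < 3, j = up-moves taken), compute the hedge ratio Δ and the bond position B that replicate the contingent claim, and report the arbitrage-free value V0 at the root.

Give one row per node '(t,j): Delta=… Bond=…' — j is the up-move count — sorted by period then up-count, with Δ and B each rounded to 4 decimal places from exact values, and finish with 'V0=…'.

(0,0): Delta=-0.7689 Bond=185.7256
(1,0): Delta=-1.0000 Bond=229.9741
(1,1): Delta=-0.5292 Bond=140.5554
(2,0): Delta=-1.0000 Bond=239.1731
(2,1): Delta=-1.0000 Bond=239.1731
(2,2): Delta=-0.0411 Bond=13.3269
V0=49.6361

Risk-neutral probability p* = (R−d)/(u−d) = (1.04−0.9)/(1.24−0.9) = 0.4118.
Terminal values V(3,·): V(3,0)=119.7070, V(3,1)=70.9612, V(3,2)=3.8003, V(3,3)=0.0000
(2,0): S=143.3700. Δ = (V_up−V_dn)/(S_up−S_dn) = (70.9612−119.7070)/(177.7788−129.0330) = -1.0000. V = [p*·70.9612 + (1−p*)·119.7070]/1.04 = 95.8031. B = V − Δ·S = 239.1731.
(2,1): S=197.5320. Δ = (V_up−V_dn)/(S_up−S_dn) = (3.8003−70.9612)/(244.9397−177.7788) = -1.0000. V = [p*·3.8003 + (1−p*)·70.9612]/1.04 = 41.6411. B = V − Δ·S = 239.1731.
(2,2): S=272.1552. Δ = (V_up−V_dn)/(S_up−S_dn) = (0.0000−3.8003)/(337.4724−244.9397) = -0.0411. V = [p*·0.0000 + (1−p*)·3.8003]/1.04 = 2.1495. B = V − Δ·S = 13.3269.
(1,0): S=159.3000. Δ = (V_up−V_dn)/(S_up−S_dn) = (41.6411−95.8031)/(197.5320−143.3700) = -1.0000. V = [p*·41.6411 + (1−p*)·95.8031]/1.04 = 70.6741. B = V − Δ·S = 229.9741.
(1,1): S=219.4800. Δ = (V_up−V_dn)/(S_up−S_dn) = (2.1495−41.6411)/(272.1552−197.5320) = -0.5292. V = [p*·2.1495 + (1−p*)·41.6411]/1.04 = 24.4037. B = V − Δ·S = 140.5554.
(0,0): S=177.0000. Δ = (V_up−V_dn)/(S_up−S_dn) = (24.4037−70.6741)/(219.4800−159.3000) = -0.7689. V = [p*·24.4037 + (1−p*)·70.6741]/1.04 = 49.6361. B = V − Δ·S = 185.7256.
Check: Δ(0,0)·S0 + B(0,0) = 49.6361 = V0.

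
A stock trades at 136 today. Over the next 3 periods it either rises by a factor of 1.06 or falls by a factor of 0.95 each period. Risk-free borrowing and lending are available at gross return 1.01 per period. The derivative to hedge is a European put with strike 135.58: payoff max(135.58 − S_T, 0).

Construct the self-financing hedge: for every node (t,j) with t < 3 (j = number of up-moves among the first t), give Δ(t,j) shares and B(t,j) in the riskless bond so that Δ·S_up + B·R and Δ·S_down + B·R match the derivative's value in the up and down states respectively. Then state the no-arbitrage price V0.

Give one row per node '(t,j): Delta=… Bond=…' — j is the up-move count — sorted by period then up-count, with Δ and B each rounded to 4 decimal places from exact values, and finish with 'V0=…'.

The replicating-portfolio and risk-neutral prices coincide; use p* = (1.01−0.95)/(1.06−0.95) = 0.5455 for the latter.
Payoff layer (t=3): V(3,0)=18.9770, V(3,1)=5.4756, V(3,2)=0.0000, V(3,3)=0.0000
  t=2,j=0: stock 122.7400 → up 130.1044 (V=5.4756), down 116.6030 (V=18.9770). Price 11.4976; hedge Δ=-1.0000, bond B=134.2376.
  t=2,j=1: stock 136.9520 → up 145.1691 (V=0.0000), down 130.1044 (V=5.4756). Price 2.4643; hedge Δ=-0.3635, bond B=52.2424.
  t=2,j=2: stock 152.8096 → up 161.9782 (V=0.0000), down 145.1691 (V=0.0000). Price 0.0000; hedge Δ=0.0000, bond B=0.0000.
  t=1,j=0: stock 129.2000 → up 136.9520 (V=2.4643), down 122.7400 (V=11.4976). Price 6.5053; hedge Δ=-0.6356, bond B=88.6267.
  t=1,j=1: stock 144.1600 → up 152.8096 (V=0.0000), down 136.9520 (V=2.4643). Price 1.1090; hedge Δ=-0.1554, bond B=23.5115.
  t=0,j=0: stock 136.0000 → up 144.1600 (V=1.1090), down 129.2000 (V=6.5053). Price 3.5266; hedge Δ=-0.3607, bond B=52.5835.
Each (Δ,B) replicates both successor values, so the strategy is self-financing and V0 is arbitrage-free.

(0,0): Delta=-0.3607 Bond=52.5835
(1,0): Delta=-0.6356 Bond=88.6267
(1,1): Delta=-0.1554 Bond=23.5115
(2,0): Delta=-1.0000 Bond=134.2376
(2,1): Delta=-0.3635 Bond=52.2424
(2,2): Delta=0.0000 Bond=0.0000
V0=3.5266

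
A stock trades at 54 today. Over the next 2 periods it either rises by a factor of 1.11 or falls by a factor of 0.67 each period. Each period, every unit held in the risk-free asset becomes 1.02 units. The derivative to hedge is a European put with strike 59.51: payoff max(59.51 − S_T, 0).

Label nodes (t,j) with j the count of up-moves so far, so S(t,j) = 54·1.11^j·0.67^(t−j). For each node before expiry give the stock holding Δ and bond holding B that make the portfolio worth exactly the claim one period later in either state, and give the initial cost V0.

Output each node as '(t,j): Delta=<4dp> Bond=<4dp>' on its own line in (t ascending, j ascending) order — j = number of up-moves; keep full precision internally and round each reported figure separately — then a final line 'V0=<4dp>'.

(0,0): Delta=-0.7695 Bond=49.0223
(1,0): Delta=-1.0000 Bond=58.3431
(1,1): Delta=-0.7337 Bond=47.8581
V0=7.4706

Risk-neutral probability p* = (R−d)/(u−d) = (1.02−0.67)/(1.11−0.67) = 0.7955.
Terminal payoffs: V(2,0)=35.2694, V(2,1)=19.3502, V(2,2)=0.0000
(1,0): S=36.1800. Δ = (V_up−V_dn)/(S_up−S_dn) = (19.3502−35.2694)/(40.1598−24.2406) = -1.0000. V = [p*·19.3502 + (1−p*)·35.2694]/1.02 = 22.1631. B = V − Δ·S = 58.3431.
(1,1): S=59.9400. Δ = (V_up−V_dn)/(S_up−S_dn) = (0.0000−19.3502)/(66.5334−40.1598) = -0.7337. V = [p*·0.0000 + (1−p*)·19.3502]/1.02 = 3.8804. B = V − Δ·S = 47.8581.
(0,0): S=54.0000. Δ = (V_up−V_dn)/(S_up−S_dn) = (3.8804−22.1631)/(59.9400−36.1800) = -0.7695. V = [p*·3.8804 + (1−p*)·22.1631]/1.02 = 7.4706. B = V − Δ·S = 49.0223.
Check: Δ(0,0)·S0 + B(0,0) = 7.4706 = V0.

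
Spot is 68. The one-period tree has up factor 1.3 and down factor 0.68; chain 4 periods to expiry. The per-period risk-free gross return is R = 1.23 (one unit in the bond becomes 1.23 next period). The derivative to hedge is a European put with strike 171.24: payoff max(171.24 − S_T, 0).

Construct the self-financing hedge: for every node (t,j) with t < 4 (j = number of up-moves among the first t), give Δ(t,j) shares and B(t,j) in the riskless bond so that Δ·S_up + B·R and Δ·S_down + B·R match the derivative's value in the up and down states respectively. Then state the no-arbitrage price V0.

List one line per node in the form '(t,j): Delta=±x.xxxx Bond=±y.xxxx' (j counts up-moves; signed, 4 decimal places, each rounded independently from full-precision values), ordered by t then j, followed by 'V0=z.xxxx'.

The replicating-portfolio and risk-neutral prices coincide; use p* = (1.23−0.68)/(1.3−0.68) = 0.8871 for the latter.
Terminal payoffs: V(4,0)=156.7007, V(4,1)=143.4442, V(4,2)=118.1010, V(4,3)=69.6507, V(4,4)=0.0000
  t=3,j=0: stock 21.3814 → up 27.7958 (V=143.4442), down 14.5393 (V=156.7007). Price 117.8381; hedge Δ=-1.0000, bond B=139.2195.
  t=3,j=1: stock 40.8762 → up 53.1390 (V=118.1010), down 27.7958 (V=143.4442). Price 98.3434; hedge Δ=-1.0000, bond B=139.2195.
  t=3,j=2: stock 78.1456 → up 101.5893 (V=69.6507), down 53.1390 (V=118.1010). Price 61.0739; hedge Δ=-1.0000, bond B=139.2195.
  t=3,j=3: stock 149.3960 → up 194.2148 (V=0.0000), down 101.5893 (V=69.6507). Price 6.3933; hedge Δ=-0.7520, bond B=118.7332.
  t=2,j=0: stock 31.4432 → up 40.8762 (V=98.3434), down 21.3814 (V=117.8381). Price 81.7434; hedge Δ=-1.0000, bond B=113.1866.
  t=2,j=1: stock 60.1120 → up 78.1456 (V=61.0739), down 40.8762 (V=98.3434). Price 53.0746; hedge Δ=-1.0000, bond B=113.1866.
  t=2,j=2: stock 114.9200 → up 149.3960 (V=6.3933), down 78.1456 (V=61.0739). Price 10.2170; hedge Δ=-0.7674, bond B=98.4115.
  t=1,j=0: stock 46.2400 → up 60.1120 (V=53.0746), down 31.4432 (V=81.7434). Price 45.7816; hedge Δ=-1.0000, bond B=92.0216.
  t=1,j=1: stock 88.4000 → up 114.9200 (V=10.2170), down 60.1120 (V=53.0746). Price 12.2405; hedge Δ=-0.7820, bond B=81.3656.
  t=0,j=0: stock 68.0000 → up 88.4000 (V=12.2405), down 46.2400 (V=45.7816). Price 13.0304; hedge Δ=-0.7956, bond B=67.1290.
Self-financing check: at every node Δ·S+B equals the discounted successor values.

(0,0): Delta=-0.7956 Bond=67.1290
(1,0): Delta=-1.0000 Bond=92.0216
(1,1): Delta=-0.7820 Bond=81.3656
(2,0): Delta=-1.0000 Bond=113.1866
(2,1): Delta=-1.0000 Bond=113.1866
(2,2): Delta=-0.7674 Bond=98.4115
(3,0): Delta=-1.0000 Bond=139.2195
(3,1): Delta=-1.0000 Bond=139.2195
(3,2): Delta=-1.0000 Bond=139.2195
(3,3): Delta=-0.7520 Bond=118.7332
V0=13.0304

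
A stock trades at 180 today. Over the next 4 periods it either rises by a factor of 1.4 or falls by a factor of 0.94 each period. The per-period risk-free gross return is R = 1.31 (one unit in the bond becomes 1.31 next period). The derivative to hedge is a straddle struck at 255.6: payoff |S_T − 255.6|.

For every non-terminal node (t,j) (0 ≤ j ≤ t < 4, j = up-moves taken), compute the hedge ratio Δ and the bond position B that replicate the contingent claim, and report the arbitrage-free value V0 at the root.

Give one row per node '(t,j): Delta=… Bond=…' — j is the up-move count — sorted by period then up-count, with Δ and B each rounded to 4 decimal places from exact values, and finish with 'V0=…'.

(0,0): Delta=0.9485 Bond=-76.6530
(1,0): Delta=0.7424 Bond=-65.5409
(1,1): Delta=0.9822 Bond=-108.8984
(2,0): Delta=-0.0578 Bond=41.4128
(2,1): Delta=0.8731 Bond=-116.8164
(2,2): Delta=1.0000 Bond=-148.9424
(3,0): Delta=-1.0000 Bond=195.1145
(3,1): Delta=0.0961 Bond=19.9866
(3,2): Delta=1.0000 Bond=-195.1145
(3,3): Delta=1.0000 Bond=-195.1145
V0=94.0809

Since d<R<u, set p* = (R−d)/(u−d) = 0.8043; price each node as the discounted p*-expectation of its children.
Payoff layer (t=4): V(4,0)=115.0652, V(4,1)=46.2928, V(4,2)=56.1341, V(4,3)=208.6848, V(4,4)=435.8880
(3,0): S=149.5051. Δ = (V_up−V_dn)/(S_up−S_dn) = (46.2928−115.0652)/(209.3072−140.5348) = -1.0000. V = [p*·46.2928 + (1−p*)·115.0652]/1.31 = 45.6094. B = V − Δ·S = 195.1145.
(3,1): S=222.6672. Δ = (V_up−V_dn)/(S_up−S_dn) = (56.1341−46.2928)/(311.7341−209.3072) = 0.0961. V = [p*·56.1341 + (1−p*)·46.2928]/1.31 = 41.3806. B = V − Δ·S = 19.9866.
(3,2): S=331.6320. Δ = (V_up−V_dn)/(S_up−S_dn) = (208.6848−56.1341)/(464.2848−311.7341) = 1.0000. V = [p*·208.6848 + (1−p*)·56.1341]/1.31 = 136.5175. B = V − Δ·S = -195.1145.
(3,3): S=493.9200. Δ = (V_up−V_dn)/(S_up−S_dn) = (435.8880−208.6848)/(691.4880−464.2848) = 1.0000. V = [p*·435.8880 + (1−p*)·208.6848]/1.31 = 298.8055. B = V − Δ·S = -195.1145.
(2,0): S=159.0480. Δ = (V_up−V_dn)/(S_up−S_dn) = (41.3806−45.6094)/(222.6672−149.5051) = -0.0578. V = [p*·41.3806 + (1−p*)·45.6094]/1.31 = 32.2198. B = V − Δ·S = 41.4128.
(2,1): S=236.8800. Δ = (V_up−V_dn)/(S_up−S_dn) = (136.5175−41.3806)/(331.6320−222.6672) = 0.8731. V = [p*·136.5175 + (1−p*)·41.3806]/1.31 = 90.0029. B = V − Δ·S = -116.8164.
(2,2): S=352.8000. Δ = (V_up−V_dn)/(S_up−S_dn) = (298.8055−136.5175)/(493.9200−331.6320) = 1.0000. V = [p*·298.8055 + (1−p*)·136.5175]/1.31 = 203.8576. B = V − Δ·S = -148.9424.
(1,0): S=169.2000. Δ = (V_up−V_dn)/(S_up−S_dn) = (90.0029−32.2198)/(236.8800−159.0480) = 0.7424. V = [p*·90.0029 + (1−p*)·32.2198]/1.31 = 60.0744. B = V − Δ·S = -65.5409.
(1,1): S=252.0000. Δ = (V_up−V_dn)/(S_up−S_dn) = (203.8576−90.0029)/(352.8000−236.8800) = 0.9822. V = [p*·203.8576 + (1−p*)·90.0029]/1.31 = 138.6120. B = V − Δ·S = -108.8984.
(0,0): S=180.0000. Δ = (V_up−V_dn)/(S_up−S_dn) = (138.6120−60.0744)/(252.0000−169.2000) = 0.9485. V = [p*·138.6120 + (1−p*)·60.0744]/1.31 = 94.0809. B = V − Δ·S = -76.6530.
The time-0 hedge costs 94.0809, which is the no-arbitrage price.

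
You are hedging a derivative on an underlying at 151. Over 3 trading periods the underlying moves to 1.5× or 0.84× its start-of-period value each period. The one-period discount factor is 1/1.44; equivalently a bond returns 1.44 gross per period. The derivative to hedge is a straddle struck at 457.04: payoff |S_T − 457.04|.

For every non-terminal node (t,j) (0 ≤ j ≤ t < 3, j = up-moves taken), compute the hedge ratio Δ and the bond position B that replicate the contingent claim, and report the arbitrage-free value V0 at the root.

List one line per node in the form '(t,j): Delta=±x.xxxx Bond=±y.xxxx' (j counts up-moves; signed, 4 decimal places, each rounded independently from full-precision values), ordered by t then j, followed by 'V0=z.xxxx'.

(0,0): Delta=-0.5794 Bond=116.0147
(1,0): Delta=-1.0000 Bond=220.4090
(1,1): Delta=-0.5559 Bond=161.7263
(2,0): Delta=-1.0000 Bond=317.3889
(2,1): Delta=-1.0000 Bond=317.3889
(2,2): Delta=-0.5310 Bond=224.4356
V0=28.5240

Under the risk-neutral measure, an up-move has probability p* = (R−d)/(u−d) = 0.9091 and values discount at R = 1.44.
Terminal values V(3,·): V(3,0)=367.5417, V(3,1)=297.2216, V(3,2)=171.6500, V(3,3)=52.5850
  t=2,j=0: stock 106.5456 → up 159.8184 (V=297.2216), down 89.4983 (V=367.5417). Price 210.8433; hedge Δ=-1.0000, bond B=317.3889.
  t=2,j=1: stock 190.2600 → up 285.3900 (V=171.6500), down 159.8184 (V=297.2216). Price 127.1289; hedge Δ=-1.0000, bond B=317.3889.
  t=2,j=2: stock 339.7500 → up 509.6250 (V=52.5850), down 285.3900 (V=171.6500). Price 44.0341; hedge Δ=-0.5310, bond B=224.4356.
  t=1,j=0: stock 126.8400 → up 190.2600 (V=127.1289), down 106.5456 (V=210.8433). Price 93.5690; hedge Δ=-1.0000, bond B=220.4090.
  t=1,j=1: stock 226.5000 → up 339.7500 (V=44.0341), down 190.2600 (V=127.1289). Price 35.8251; hedge Δ=-0.5559, bond B=161.7263.
  t=0,j=0: stock 151.0000 → up 226.5000 (V=35.8251), down 126.8400 (V=93.5690). Price 28.5240; hedge Δ=-0.5794, bond B=116.0147.
Check: Δ(0,0)·S0 + B(0,0) = 28.5240 = V0.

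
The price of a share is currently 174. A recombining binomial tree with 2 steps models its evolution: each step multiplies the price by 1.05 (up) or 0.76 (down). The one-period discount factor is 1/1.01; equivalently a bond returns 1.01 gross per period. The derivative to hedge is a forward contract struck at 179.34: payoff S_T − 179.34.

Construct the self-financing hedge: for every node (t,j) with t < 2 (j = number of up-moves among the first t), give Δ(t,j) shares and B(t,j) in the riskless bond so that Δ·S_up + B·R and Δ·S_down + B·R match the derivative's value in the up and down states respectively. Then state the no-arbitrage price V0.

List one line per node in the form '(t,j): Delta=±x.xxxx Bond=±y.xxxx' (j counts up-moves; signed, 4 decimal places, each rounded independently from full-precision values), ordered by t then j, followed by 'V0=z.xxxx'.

Under the risk-neutral measure, an up-move has probability p* = (R−d)/(u−d) = 0.8621 and values discount at R = 1.01.
Terminal values V(2,·): V(2,0)=-78.8376, V(2,1)=-40.4880, V(2,2)=12.4950
(1,0): S=132.2400. Δ = (V_up−V_dn)/(S_up−S_dn) = (-40.4880−-78.8376)/(138.8520−100.5024) = 1.0000. V = [p*·-40.4880 + (1−p*)·-78.8376]/1.01 = -45.3244. B = V − Δ·S = -177.5644.
(1,1): S=182.7000. Δ = (V_up−V_dn)/(S_up−S_dn) = (12.4950−-40.4880)/(191.8350−138.8520) = 1.0000. V = [p*·12.4950 + (1−p*)·-40.4880]/1.01 = 5.1356. B = V − Δ·S = -177.5644.
(0,0): S=174.0000. Δ = (V_up−V_dn)/(S_up−S_dn) = (5.1356−-45.3244)/(182.7000−132.2400) = 1.0000. V = [p*·5.1356 + (1−p*)·-45.3244]/1.01 = -1.8063. B = V − Δ·S = -175.8063.
Check: Δ(0,0)·S0 + B(0,0) = -1.8063 = V0.

(0,0): Delta=1.0000 Bond=-175.8063
(1,0): Delta=1.0000 Bond=-177.5644
(1,1): Delta=1.0000 Bond=-177.5644
V0=-1.8063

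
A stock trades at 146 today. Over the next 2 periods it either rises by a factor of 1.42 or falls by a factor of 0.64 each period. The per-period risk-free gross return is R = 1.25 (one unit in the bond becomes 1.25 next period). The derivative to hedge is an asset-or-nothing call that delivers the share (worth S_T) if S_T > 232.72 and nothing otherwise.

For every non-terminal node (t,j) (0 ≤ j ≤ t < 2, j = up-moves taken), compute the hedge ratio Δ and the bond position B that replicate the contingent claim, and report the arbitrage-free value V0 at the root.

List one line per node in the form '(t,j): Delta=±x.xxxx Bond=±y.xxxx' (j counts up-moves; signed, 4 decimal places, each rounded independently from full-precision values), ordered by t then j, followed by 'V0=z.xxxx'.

No-arbitrage ⇒ martingale measure with p* = (R−d)/(u−d) = 0.7821.
At expiry t=2: V(2,0)=0.0000, V(2,1)=0.0000, V(2,2)=294.3944
(1,0): S=93.4400. Δ = (V_up−V_dn)/(S_up−S_dn) = (0.0000−0.0000)/(132.6848−59.8016) = 0.0000. V = [p*·0.0000 + (1−p*)·0.0000]/1.25 = 0.0000. B = V − Δ·S = 0.0000.
(1,1): S=207.3200. Δ = (V_up−V_dn)/(S_up−S_dn) = (294.3944−0.0000)/(294.3944−132.6848) = 1.8205. V = [p*·294.3944 + (1−p*)·0.0000]/1.25 = 184.1852. B = V − Δ·S = -193.2435.
(0,0): S=146.0000. Δ = (V_up−V_dn)/(S_up−S_dn) = (184.1852−0.0000)/(207.3200−93.4400) = 1.6174. V = [p*·184.1852 + (1−p*)·0.0000]/1.25 = 115.2338. B = V − Δ·S = -120.9011.
Each (Δ,B) replicates both successor values, so the strategy is self-financing and V0 is arbitrage-free.

(0,0): Delta=1.6174 Bond=-120.9011
(1,0): Delta=0.0000 Bond=0.0000
(1,1): Delta=1.8205 Bond=-193.2435
V0=115.2338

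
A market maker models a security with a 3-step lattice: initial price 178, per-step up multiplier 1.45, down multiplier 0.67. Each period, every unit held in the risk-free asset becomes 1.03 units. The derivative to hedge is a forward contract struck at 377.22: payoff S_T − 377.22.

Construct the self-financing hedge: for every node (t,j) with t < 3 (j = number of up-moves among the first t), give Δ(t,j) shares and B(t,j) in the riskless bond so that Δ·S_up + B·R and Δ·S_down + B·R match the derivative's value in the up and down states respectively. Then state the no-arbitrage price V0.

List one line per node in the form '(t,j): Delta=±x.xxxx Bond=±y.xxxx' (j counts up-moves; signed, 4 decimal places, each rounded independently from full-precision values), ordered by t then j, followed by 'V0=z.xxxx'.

The replicating-portfolio and risk-neutral prices coincide; use p* = (1.03−0.67)/(1.45−0.67) = 0.4615 for the latter.
At expiry t=3: V(3,0)=-323.6842, V(3,1)=-261.3589, V(3,2)=-126.4759, V(3,3)=165.4352
(2,0): S=79.9042. Δ = (V_up−V_dn)/(S_up−S_dn) = (-261.3589−-323.6842)/(115.8611−53.5358) = 1.0000. V = [p*·-261.3589 + (1−p*)·-323.6842]/1.03 = -286.3288. B = V − Δ·S = -366.2330.
(2,1): S=172.9270. Δ = (V_up−V_dn)/(S_up−S_dn) = (-126.4759−-261.3589)/(250.7441−115.8611) = 1.0000. V = [p*·-126.4759 + (1−p*)·-261.3589]/1.03 = -193.3060. B = V − Δ·S = -366.2330.
(2,2): S=374.2450. Δ = (V_up−V_dn)/(S_up−S_dn) = (165.4352−-126.4759)/(542.6553−250.7442) = 1.0000. V = [p*·165.4352 + (1−p*)·-126.4759]/1.03 = 8.0120. B = V − Δ·S = -366.2330.
(1,0): S=119.2600. Δ = (V_up−V_dn)/(S_up−S_dn) = (-193.3060−-286.3288)/(172.9270−79.9042) = 1.0000. V = [p*·-193.3060 + (1−p*)·-286.3288]/1.03 = -236.3060. B = V − Δ·S = -355.5660.
(1,1): S=258.1000. Δ = (V_up−V_dn)/(S_up−S_dn) = (8.0120−-193.3060)/(374.2450−172.9270) = 1.0000. V = [p*·8.0120 + (1−p*)·-193.3060]/1.03 = -97.4660. B = V − Δ·S = -355.5660.
(0,0): S=178.0000. Δ = (V_up−V_dn)/(S_up−S_dn) = (-97.4660−-236.3060)/(258.1000−119.2600) = 1.0000. V = [p*·-97.4660 + (1−p*)·-236.3060]/1.03 = -167.2097. B = V − Δ·S = -345.2097.
The time-0 hedge costs -167.2097, which is the no-arbitrage price.

(0,0): Delta=1.0000 Bond=-345.2097
(1,0): Delta=1.0000 Bond=-355.5660
(1,1): Delta=1.0000 Bond=-355.5660
(2,0): Delta=1.0000 Bond=-366.2330
(2,1): Delta=1.0000 Bond=-366.2330
(2,2): Delta=1.0000 Bond=-366.2330
V0=-167.2097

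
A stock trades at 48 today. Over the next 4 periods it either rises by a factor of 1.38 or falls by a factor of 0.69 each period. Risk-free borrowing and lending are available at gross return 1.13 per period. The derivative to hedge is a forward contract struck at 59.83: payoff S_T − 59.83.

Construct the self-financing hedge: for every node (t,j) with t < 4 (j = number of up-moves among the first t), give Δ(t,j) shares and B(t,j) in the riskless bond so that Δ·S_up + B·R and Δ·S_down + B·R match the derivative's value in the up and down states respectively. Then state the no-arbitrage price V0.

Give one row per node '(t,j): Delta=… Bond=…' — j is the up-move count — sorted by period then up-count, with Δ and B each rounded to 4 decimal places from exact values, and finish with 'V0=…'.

No-arbitrage ⇒ martingale measure with p* = (R−d)/(u−d) = 0.6377.
At expiry t=4: V(4,0)=-48.9498, V(4,1)=-38.0696, V(4,2)=-16.3091, V(4,3)=27.2117, V(4,4)=114.2535
(3,0): S=15.7684. Δ = (V_up−V_dn)/(S_up−S_dn) = (-38.0696−-48.9498)/(21.7604−10.8802) = 1.0000. V = [p*·-38.0696 + (1−p*)·-48.9498]/1.13 = -37.1785. B = V − Δ·S = -52.9469.
(3,1): S=31.5369. Δ = (V_up−V_dn)/(S_up−S_dn) = (-16.3091−-38.0696)/(43.5209−21.7604) = 1.0000. V = [p*·-16.3091 + (1−p*)·-38.0696]/1.13 = -21.4100. B = V − Δ·S = -52.9469.
(3,2): S=63.0737. Δ = (V_up−V_dn)/(S_up−S_dn) = (27.2117−-16.3091)/(87.0417−43.5209) = 1.0000. V = [p*·27.2117 + (1−p*)·-16.3091]/1.13 = 10.1268. B = V − Δ·S = -52.9469.
(3,3): S=126.1475. Δ = (V_up−V_dn)/(S_up−S_dn) = (114.2535−27.2117)/(174.0835−87.0417) = 1.0000. V = [p*·114.2535 + (1−p*)·27.2117]/1.13 = 73.2006. B = V − Δ·S = -52.9469.
(2,0): S=22.8528. Δ = (V_up−V_dn)/(S_up−S_dn) = (-21.4100−-37.1785)/(31.5369−15.7684) = 1.0000. V = [p*·-21.4100 + (1−p*)·-37.1785]/1.13 = -24.0029. B = V − Δ·S = -46.8557.
(2,1): S=45.7056. Δ = (V_up−V_dn)/(S_up−S_dn) = (10.1268−-21.4100)/(63.0737−31.5369) = 1.0000. V = [p*·10.1268 + (1−p*)·-21.4100]/1.13 = -1.1501. B = V − Δ·S = -46.8557.
(2,2): S=91.4112. Δ = (V_up−V_dn)/(S_up−S_dn) = (73.2006−10.1268)/(126.1475−63.0737) = 1.0000. V = [p*·73.2006 + (1−p*)·10.1268]/1.13 = 44.5555. B = V − Δ·S = -46.8557.
(1,0): S=33.1200. Δ = (V_up−V_dn)/(S_up−S_dn) = (-1.1501−-24.0029)/(45.7056−22.8528) = 1.0000. V = [p*·-1.1501 + (1−p*)·-24.0029]/1.13 = -8.3452. B = V − Δ·S = -41.4652.
(1,1): S=66.2400. Δ = (V_up−V_dn)/(S_up−S_dn) = (44.5555−-1.1501)/(91.4112−45.7056) = 1.0000. V = [p*·44.5555 + (1−p*)·-1.1501]/1.13 = 24.7748. B = V − Δ·S = -41.4652.
(0,0): S=48.0000. Δ = (V_up−V_dn)/(S_up−S_dn) = (24.7748−-8.3452)/(66.2400−33.1200) = 1.0000. V = [p*·24.7748 + (1−p*)·-8.3452]/1.13 = 11.3051. B = V − Δ·S = -36.6949.
Each (Δ,B) replicates both successor values, so the strategy is self-financing and V0 is arbitrage-free.

(0,0): Delta=1.0000 Bond=-36.6949
(1,0): Delta=1.0000 Bond=-41.4652
(1,1): Delta=1.0000 Bond=-41.4652
(2,0): Delta=1.0000 Bond=-46.8557
(2,1): Delta=1.0000 Bond=-46.8557
(2,2): Delta=1.0000 Bond=-46.8557
(3,0): Delta=1.0000 Bond=-52.9469
(3,1): Delta=1.0000 Bond=-52.9469
(3,2): Delta=1.0000 Bond=-52.9469
(3,3): Delta=1.0000 Bond=-52.9469
V0=11.3051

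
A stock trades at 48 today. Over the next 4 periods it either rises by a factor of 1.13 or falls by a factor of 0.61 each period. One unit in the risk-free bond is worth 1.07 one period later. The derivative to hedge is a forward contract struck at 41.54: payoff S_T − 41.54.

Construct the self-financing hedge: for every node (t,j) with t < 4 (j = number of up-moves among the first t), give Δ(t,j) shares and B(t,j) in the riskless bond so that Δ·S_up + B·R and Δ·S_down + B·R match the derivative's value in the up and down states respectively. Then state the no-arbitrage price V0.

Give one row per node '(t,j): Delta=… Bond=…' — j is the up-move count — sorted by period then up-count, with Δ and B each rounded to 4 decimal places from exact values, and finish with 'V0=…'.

Under the risk-neutral measure, an up-move has probability p* = (R−d)/(u−d) = 0.8846 and values discount at R = 1.07.
Terminal values V(4,·): V(4,0)=-34.8940, V(4,1)=-29.2286, V(4,2)=-18.7335, V(4,3)=0.7080, V(4,4)=36.7227
Node (3,0) S=10.8951: V=(p*·-29.2286+(1−p*)·-34.8940)/1.07=-27.9273; Δ=(-29.2286−-34.8940)/(12.3114−6.6460)=1.0000; B=V−Δ·S=-38.8224
Node (3,1) S=20.1827: V=(p*·-18.7335+(1−p*)·-29.2286)/1.07=-18.6397; Δ=(-18.7335−-29.2286)/(22.8065−12.3114)=1.0000; B=V−Δ·S=-38.8224
Node (3,2) S=37.3876: V=(p*·0.7080+(1−p*)·-18.7335)/1.07=-1.4348; Δ=(0.7080−-18.7335)/(42.2480−22.8065)=1.0000; B=V−Δ·S=-38.8224
Node (3,3) S=69.2591: V=(p*·36.7227+(1−p*)·0.7080)/1.07=30.4366; Δ=(36.7227−0.7080)/(78.2627−42.2480)=1.0000; B=V−Δ·S=-38.8224
Node (2,0) S=17.8608: V=(p*·-18.6397+(1−p*)·-27.9273)/1.07=-18.4218; Δ=(-18.6397−-27.9273)/(20.1827−10.8951)=1.0000; B=V−Δ·S=-36.2826
Node (2,1) S=33.0864: V=(p*·-1.4348+(1−p*)·-18.6397)/1.07=-3.1962; Δ=(-1.4348−-18.6397)/(37.3876−20.1827)=1.0000; B=V−Δ·S=-36.2826
Node (2,2) S=61.2912: V=(p*·30.4366+(1−p*)·-1.4348)/1.07=25.0086; Δ=(30.4366−-1.4348)/(69.2591−37.3876)=1.0000; B=V−Δ·S=-36.2826
Node (1,0) S=29.2800: V=(p*·-3.1962+(1−p*)·-18.4218)/1.07=-4.6290; Δ=(-3.1962−-18.4218)/(33.0864−17.8608)=1.0000; B=V−Δ·S=-33.9090
Node (1,1) S=54.2400: V=(p*·25.0086+(1−p*)·-3.1962)/1.07=20.3310; Δ=(25.0086−-3.1962)/(61.2912−33.0864)=1.0000; B=V−Δ·S=-33.9090
Node (0,0) S=48.0000: V=(p*·20.3310+(1−p*)·-4.6290)/1.07=16.3093; Δ=(20.3310−-4.6290)/(54.2400−29.2800)=1.0000; B=V−Δ·S=-31.6907
Root portfolio cost Δ·48+B reproduces V0=16.3093.

(0,0): Delta=1.0000 Bond=-31.6907
(1,0): Delta=1.0000 Bond=-33.9090
(1,1): Delta=1.0000 Bond=-33.9090
(2,0): Delta=1.0000 Bond=-36.2826
(2,1): Delta=1.0000 Bond=-36.2826
(2,2): Delta=1.0000 Bond=-36.2826
(3,0): Delta=1.0000 Bond=-38.8224
(3,1): Delta=1.0000 Bond=-38.8224
(3,2): Delta=1.0000 Bond=-38.8224
(3,3): Delta=1.0000 Bond=-38.8224
V0=16.3093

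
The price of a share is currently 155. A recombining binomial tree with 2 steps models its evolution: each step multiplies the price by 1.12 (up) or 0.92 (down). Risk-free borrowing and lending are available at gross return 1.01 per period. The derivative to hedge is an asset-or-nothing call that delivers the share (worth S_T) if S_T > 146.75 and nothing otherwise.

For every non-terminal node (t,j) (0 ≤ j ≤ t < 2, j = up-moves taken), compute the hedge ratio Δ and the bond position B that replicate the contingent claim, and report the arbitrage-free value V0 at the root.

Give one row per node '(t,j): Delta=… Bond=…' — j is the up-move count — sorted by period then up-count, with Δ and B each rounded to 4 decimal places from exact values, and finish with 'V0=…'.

(0,0): Delta=3.3046 Bond=-396.1096
(1,0): Delta=5.6000 Bond=-727.4012
(1,1): Delta=1.0000 Bond=0.0000
V0=116.0964

Risk-neutral probability p* = (R−d)/(u−d) = (1.01−0.92)/(1.12−0.92) = 0.4500.
Terminal values V(2,·): V(2,0)=0.0000, V(2,1)=159.7120, V(2,2)=194.4320
(1,0): S=142.6000. Δ = (V_up−V_dn)/(S_up−S_dn) = (159.7120−0.0000)/(159.7120−131.1920) = 5.6000. V = [p*·159.7120 + (1−p*)·0.0000]/1.01 = 71.1588. B = V − Δ·S = -727.4012.
(1,1): S=173.6000. Δ = (V_up−V_dn)/(S_up−S_dn) = (194.4320−159.7120)/(194.4320−159.7120) = 1.0000. V = [p*·194.4320 + (1−p*)·159.7120]/1.01 = 173.6000. B = V − Δ·S = 0.0000.
(0,0): S=155.0000. Δ = (V_up−V_dn)/(S_up−S_dn) = (173.6000−71.1588)/(173.6000−142.6000) = 3.3046. V = [p*·173.6000 + (1−p*)·71.1588]/1.01 = 116.0964. B = V − Δ·S = -396.1096.
Check: Δ(0,0)·S0 + B(0,0) = 116.0964 = V0.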